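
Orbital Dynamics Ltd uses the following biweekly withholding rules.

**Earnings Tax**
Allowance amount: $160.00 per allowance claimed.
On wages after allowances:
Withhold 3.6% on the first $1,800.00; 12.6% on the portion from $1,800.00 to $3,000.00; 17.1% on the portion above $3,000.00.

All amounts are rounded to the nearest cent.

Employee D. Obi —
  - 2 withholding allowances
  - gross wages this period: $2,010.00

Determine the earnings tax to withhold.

Earnings Tax: taxable = $2,010.00 − 2×$160.00 = $1,690.00
  3.6% × $1,690.00 = $60.84

$60.84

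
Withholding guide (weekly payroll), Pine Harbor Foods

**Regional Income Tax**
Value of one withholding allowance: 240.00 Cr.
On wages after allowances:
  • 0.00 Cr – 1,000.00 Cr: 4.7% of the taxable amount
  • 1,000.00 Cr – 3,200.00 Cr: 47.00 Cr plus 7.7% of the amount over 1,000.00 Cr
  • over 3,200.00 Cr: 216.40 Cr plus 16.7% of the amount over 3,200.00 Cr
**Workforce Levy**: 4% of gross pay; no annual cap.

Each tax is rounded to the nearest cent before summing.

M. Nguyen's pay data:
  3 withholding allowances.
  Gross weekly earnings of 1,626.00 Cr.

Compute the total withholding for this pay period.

Regional Income Tax: taxable = 1,626.00 Cr − 3×240.00 Cr = 906.00 Cr
  4.7% × 906.00 Cr = 42.58 Cr
Workforce Levy: 4% × 1,626.00 Cr = 65.04 Cr
Total: 42.58 Cr + 65.04 Cr = 107.62 Cr

107.62 Cr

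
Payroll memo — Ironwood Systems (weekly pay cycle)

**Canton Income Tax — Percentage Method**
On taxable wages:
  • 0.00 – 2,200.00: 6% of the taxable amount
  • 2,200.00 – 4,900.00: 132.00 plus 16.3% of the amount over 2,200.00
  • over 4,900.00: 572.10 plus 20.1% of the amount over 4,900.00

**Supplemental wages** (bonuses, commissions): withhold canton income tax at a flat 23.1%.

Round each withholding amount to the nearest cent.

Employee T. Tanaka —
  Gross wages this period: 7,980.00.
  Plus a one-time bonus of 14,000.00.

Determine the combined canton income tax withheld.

4,425.18

Canton Income Tax: taxable = 7,980.00
  572.10 + 20.1% × (7,980.00 − 4,900.00) = 572.10 + 20.1% × 3,080.00 = 1,191.18
Supplemental (23.1% flat on bonus): 23.1% × 14,000.00 = 3,234.00
Total canton income tax: 1,191.18 + 3,234.00 = 4,425.18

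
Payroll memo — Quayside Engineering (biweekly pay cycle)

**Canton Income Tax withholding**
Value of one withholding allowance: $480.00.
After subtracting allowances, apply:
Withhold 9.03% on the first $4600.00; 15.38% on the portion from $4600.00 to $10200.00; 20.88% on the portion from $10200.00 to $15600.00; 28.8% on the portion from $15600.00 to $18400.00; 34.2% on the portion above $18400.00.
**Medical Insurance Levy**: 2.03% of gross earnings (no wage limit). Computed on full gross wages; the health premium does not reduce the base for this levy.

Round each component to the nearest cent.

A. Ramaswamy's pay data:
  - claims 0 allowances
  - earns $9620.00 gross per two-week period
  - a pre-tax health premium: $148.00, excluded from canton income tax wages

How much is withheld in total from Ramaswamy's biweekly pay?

$1359.98

Canton Income Tax: taxable = $9620.00 − $148.00 = $9472.00
  $415.38 + 15.38% × ($9472.00 − $4600.00) = $415.38 + 15.38% × $4872.00 = $1164.69
Medical Insurance Levy: 2.03% × $9620.00 = $195.29
Total: $1164.69 + $195.29 = $1359.98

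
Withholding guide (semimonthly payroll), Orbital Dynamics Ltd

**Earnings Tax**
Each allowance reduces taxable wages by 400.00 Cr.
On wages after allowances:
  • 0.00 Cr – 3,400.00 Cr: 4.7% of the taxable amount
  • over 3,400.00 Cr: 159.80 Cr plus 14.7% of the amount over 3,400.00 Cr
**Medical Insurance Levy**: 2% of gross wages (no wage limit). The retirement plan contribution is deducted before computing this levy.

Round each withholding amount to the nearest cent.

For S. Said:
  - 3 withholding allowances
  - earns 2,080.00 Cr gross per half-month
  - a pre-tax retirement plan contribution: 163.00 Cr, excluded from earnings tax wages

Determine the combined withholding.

Earnings Tax: taxable = 2,080.00 Cr − 163.00 Cr − 3×400.00 Cr = 717.00 Cr
  4.7% × 717.00 Cr = 33.70 Cr
Medical Insurance Levy: 2% × 1,917.00 Cr = 38.34 Cr
Total: 33.70 Cr + 38.34 Cr = 72.04 Cr

72.04 Cr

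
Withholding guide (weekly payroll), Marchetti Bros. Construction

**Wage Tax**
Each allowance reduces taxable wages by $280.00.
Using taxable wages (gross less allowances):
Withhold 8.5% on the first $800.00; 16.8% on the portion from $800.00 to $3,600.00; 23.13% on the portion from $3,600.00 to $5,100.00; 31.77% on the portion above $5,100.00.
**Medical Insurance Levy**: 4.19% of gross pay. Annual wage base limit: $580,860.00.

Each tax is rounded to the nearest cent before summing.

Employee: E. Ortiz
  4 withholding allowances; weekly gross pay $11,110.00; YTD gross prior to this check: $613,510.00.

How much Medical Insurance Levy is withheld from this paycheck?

Medical Insurance Levy: YTD $613,510.00 ≥ cap $580,860.00 → $0.00

$0.00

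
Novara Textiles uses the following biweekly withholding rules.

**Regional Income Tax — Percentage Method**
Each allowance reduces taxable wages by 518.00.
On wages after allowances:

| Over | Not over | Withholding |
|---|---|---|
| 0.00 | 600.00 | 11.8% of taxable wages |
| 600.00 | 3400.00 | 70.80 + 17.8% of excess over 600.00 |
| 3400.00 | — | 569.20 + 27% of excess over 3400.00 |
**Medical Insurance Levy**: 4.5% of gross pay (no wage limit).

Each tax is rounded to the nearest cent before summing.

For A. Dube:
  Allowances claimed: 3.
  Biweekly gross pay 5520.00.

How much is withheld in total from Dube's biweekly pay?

Regional Income Tax: taxable = 5520.00 − 3×518.00 = 3966.00
  569.20 + 27% × (3966.00 − 3400.00) = 569.20 + 27% × 566.00 = 722.02
Medical Insurance Levy: 4.5% × 5520.00 = 248.40
Total: 722.02 + 248.40 = 970.42

970.42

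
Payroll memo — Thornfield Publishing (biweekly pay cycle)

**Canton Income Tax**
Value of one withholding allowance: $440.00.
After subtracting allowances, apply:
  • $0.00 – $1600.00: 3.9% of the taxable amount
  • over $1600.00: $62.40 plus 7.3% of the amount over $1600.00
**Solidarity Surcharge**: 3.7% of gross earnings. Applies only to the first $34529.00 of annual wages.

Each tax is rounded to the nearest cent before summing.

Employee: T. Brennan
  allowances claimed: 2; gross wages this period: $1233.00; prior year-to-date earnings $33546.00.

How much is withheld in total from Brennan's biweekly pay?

Canton Income Tax: taxable = $1233.00 − 2×$440.00 = $353.00
  3.9% × $353.00 = $13.77
Solidarity Surcharge: cap $34529.00 − YTD $33546.00 = $983.00 subject; 3.7% × $983.00 = $36.37
Total: $13.77 + $36.37 = $50.14

$50.14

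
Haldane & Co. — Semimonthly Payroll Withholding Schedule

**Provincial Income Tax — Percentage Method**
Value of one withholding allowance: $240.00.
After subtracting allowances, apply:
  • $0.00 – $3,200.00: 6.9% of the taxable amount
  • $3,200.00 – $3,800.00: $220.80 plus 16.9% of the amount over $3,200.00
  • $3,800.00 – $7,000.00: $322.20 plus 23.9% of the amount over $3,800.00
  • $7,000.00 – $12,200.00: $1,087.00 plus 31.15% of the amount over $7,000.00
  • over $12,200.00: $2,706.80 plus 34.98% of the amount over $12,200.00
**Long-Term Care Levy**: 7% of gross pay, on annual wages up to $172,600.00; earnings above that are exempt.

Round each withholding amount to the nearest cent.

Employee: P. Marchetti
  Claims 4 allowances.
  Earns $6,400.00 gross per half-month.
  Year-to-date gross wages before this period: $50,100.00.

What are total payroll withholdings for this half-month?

Provincial Income Tax: taxable = $6,400.00 − 4×$240.00 = $5,440.00
  $322.20 + 23.9% × ($5,440.00 − $3,800.00) = $322.20 + 23.9% × $1,640.00 = $714.16
Long-Term Care Levy: 7% × $6,400.00 = $448.00
Total: $714.16 + $448.00 = $1,162.16

$1,162.16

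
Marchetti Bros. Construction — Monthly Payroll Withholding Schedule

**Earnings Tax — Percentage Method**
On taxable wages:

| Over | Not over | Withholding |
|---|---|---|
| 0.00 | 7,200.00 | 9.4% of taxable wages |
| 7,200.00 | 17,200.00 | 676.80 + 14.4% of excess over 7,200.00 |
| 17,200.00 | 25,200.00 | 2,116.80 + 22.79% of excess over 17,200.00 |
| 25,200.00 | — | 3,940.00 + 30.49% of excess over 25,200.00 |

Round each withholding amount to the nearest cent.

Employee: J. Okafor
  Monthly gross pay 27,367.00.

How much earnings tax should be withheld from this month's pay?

4,600.72

Earnings Tax: taxable = 27,367.00
  3,940.00 + 30.49% × (27,367.00 − 25,200.00) = 3,940.00 + 30.49% × 2,167.00 = 4,600.72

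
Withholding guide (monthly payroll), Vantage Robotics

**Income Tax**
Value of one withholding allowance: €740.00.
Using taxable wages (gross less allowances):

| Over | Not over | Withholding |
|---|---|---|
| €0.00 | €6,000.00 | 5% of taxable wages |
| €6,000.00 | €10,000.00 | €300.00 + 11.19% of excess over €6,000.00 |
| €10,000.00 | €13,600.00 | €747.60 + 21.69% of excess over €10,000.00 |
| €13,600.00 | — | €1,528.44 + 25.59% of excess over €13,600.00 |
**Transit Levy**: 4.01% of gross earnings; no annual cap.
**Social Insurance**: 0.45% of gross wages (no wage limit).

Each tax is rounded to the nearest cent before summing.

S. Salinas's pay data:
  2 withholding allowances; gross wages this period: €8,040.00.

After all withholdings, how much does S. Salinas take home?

Income Tax: taxable = €8,040.00 − 2×€740.00 = €6,560.00
  €300.00 + 11.19% × (€6,560.00 − €6,000.00) = €300.00 + 11.19% × €560.00 = €362.66
Transit Levy: 4.01% × €8,040.00 = €322.40
Social Insurance: 0.45% × €8,040.00 = €36.18
Total withheld: €362.66 + €322.40 + €36.18 = €721.24
Net pay: €8,040.00 − €721.24 = €7,318.76

€7,318.76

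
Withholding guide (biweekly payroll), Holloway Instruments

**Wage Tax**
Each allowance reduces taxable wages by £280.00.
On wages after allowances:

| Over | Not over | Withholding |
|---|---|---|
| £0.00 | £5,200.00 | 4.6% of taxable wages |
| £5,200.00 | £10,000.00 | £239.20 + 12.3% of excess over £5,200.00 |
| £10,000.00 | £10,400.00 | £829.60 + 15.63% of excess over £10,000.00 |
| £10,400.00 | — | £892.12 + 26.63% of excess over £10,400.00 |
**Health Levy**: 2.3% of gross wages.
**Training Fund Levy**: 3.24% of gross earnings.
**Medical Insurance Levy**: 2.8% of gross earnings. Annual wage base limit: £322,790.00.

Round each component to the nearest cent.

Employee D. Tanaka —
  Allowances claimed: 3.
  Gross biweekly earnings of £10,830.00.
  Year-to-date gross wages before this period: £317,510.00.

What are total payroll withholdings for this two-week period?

£1,576.19

Wage Tax: taxable = £10,830.00 − 3×£280.00 = £9,990.00
  £239.20 + 12.3% × (£9,990.00 − £5,200.00) = £239.20 + 12.3% × £4,790.00 = £828.37
Health Levy: 2.3% × £10,830.00 = £249.09
Training Fund Levy: 3.24% × £10,830.00 = £350.89
Medical Insurance Levy: cap £322,790.00 − YTD £317,510.00 = £5,280.00 subject; 2.8% × £5,280.00 = £147.84
Total: £828.37 + £249.09 + £350.89 + £147.84 = £1,576.19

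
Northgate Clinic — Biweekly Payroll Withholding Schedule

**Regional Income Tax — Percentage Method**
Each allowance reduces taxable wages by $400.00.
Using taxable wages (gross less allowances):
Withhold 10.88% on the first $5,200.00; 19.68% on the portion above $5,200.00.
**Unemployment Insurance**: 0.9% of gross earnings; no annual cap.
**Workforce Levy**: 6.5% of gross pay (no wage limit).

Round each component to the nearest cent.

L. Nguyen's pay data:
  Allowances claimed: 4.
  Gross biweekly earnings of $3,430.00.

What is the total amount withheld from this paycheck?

Regional Income Tax: taxable = $3,430.00 − 4×$400.00 = $1,830.00
  10.88% × $1,830.00 = $199.10
Unemployment Insurance: 0.9% × $3,430.00 = $30.87
Workforce Levy: 6.5% × $3,430.00 = $222.95
Total: $199.10 + $30.87 + $222.95 = $452.92

$452.92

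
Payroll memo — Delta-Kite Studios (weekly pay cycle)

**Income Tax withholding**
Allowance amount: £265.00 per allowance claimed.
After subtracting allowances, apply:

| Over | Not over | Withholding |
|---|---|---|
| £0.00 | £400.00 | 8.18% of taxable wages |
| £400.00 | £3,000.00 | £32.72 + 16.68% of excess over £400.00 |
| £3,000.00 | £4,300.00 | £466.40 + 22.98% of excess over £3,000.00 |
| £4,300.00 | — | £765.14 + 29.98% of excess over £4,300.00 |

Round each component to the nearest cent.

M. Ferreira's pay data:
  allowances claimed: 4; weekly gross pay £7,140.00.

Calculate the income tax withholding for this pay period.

Income Tax: taxable = £7,140.00 − 4×£265.00 = £6,080.00
  £765.14 + 29.98% × (£6,080.00 − £4,300.00) = £765.14 + 29.98% × £1,780.00 = £1,298.78

£1,298.78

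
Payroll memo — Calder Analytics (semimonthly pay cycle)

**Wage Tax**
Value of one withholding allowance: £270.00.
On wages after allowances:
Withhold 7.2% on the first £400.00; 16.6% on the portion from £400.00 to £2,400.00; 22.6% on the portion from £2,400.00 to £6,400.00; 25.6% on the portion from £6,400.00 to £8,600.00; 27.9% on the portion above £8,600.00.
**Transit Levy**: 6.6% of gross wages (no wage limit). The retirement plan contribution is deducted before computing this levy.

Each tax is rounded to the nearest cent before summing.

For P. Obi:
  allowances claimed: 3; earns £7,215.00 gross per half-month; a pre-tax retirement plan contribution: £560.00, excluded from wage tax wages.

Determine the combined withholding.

Wage Tax: taxable = £7,215.00 − £560.00 − 3×£270.00 = £5,845.00
  £360.80 + 22.6% × (£5,845.00 − £2,400.00) = £360.80 + 22.6% × £3,445.00 = £1,139.37
Transit Levy: 6.6% × £6,655.00 = £439.23
Total: £1,139.37 + £439.23 = £1,578.60

£1,578.60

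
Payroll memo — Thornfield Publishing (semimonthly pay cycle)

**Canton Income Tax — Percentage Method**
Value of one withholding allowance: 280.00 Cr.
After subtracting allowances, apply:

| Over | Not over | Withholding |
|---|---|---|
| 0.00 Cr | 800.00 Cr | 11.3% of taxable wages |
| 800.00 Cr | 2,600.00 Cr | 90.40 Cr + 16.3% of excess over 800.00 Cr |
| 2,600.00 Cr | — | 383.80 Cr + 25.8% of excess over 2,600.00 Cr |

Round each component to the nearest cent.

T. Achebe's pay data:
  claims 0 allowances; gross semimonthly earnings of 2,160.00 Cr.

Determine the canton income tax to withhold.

312.08 Cr

Canton Income Tax: taxable = 2,160.00 Cr
  90.40 Cr + 16.3% × (2,160.00 Cr − 800.00 Cr) = 90.40 Cr + 16.3% × 1,360.00 Cr = 312.08 Cr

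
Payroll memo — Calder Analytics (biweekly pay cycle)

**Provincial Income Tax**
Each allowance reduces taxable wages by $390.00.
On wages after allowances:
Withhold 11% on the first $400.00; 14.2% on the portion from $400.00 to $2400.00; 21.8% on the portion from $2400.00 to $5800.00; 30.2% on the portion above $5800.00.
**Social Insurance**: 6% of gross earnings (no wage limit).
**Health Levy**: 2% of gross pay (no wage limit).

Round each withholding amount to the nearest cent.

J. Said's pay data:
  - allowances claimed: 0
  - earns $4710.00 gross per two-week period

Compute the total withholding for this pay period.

Provincial Income Tax: taxable = $4710.00
  $328.00 + 21.8% × ($4710.00 − $2400.00) = $328.00 + 21.8% × $2310.00 = $831.58
Social Insurance: 6% × $4710.00 = $282.60
Health Levy: 2% × $4710.00 = $94.20
Total: $831.58 + $282.60 + $94.20 = $1208.38

$1208.38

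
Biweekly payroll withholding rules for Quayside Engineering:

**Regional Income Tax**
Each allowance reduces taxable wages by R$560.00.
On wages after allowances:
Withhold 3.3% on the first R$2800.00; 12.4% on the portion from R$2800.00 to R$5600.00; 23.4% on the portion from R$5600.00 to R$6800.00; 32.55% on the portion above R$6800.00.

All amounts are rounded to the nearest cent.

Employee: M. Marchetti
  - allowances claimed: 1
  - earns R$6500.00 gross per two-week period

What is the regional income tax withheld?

R$519.16

Regional Income Tax: taxable = R$6500.00 − 1×R$560.00 = R$5940.00
  R$439.60 + 23.4% × (R$5940.00 − R$5600.00) = R$439.60 + 23.4% × R$340.00 = R$519.16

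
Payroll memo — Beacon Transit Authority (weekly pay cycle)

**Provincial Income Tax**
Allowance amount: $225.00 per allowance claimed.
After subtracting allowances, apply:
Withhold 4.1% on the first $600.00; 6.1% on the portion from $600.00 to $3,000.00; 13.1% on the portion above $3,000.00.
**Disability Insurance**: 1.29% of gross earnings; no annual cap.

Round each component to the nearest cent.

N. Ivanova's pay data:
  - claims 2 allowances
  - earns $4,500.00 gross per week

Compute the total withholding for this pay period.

Provincial Income Tax: taxable = $4,500.00 − 2×$225.00 = $4,050.00
  $171.00 + 13.1% × ($4,050.00 − $3,000.00) = $171.00 + 13.1% × $1,050.00 = $308.55
Disability Insurance: 1.29% × $4,500.00 = $58.05
Total: $308.55 + $58.05 = $366.60

$366.60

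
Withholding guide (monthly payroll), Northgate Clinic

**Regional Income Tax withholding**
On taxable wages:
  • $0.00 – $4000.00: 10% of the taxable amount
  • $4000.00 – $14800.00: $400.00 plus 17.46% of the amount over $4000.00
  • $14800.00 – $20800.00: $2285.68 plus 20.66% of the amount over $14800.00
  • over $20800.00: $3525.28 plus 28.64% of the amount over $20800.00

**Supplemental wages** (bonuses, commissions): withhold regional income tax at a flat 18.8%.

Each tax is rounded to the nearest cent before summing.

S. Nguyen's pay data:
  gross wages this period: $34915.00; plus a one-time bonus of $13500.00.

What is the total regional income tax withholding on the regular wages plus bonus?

$10105.82

Regional Income Tax: taxable = $34915.00
  $3525.28 + 28.64% × ($34915.00 − $20800.00) = $3525.28 + 28.64% × $14115.00 = $7567.82
Supplemental (18.8% flat on bonus): 18.8% × $13500.00 = $2538.00
Total regional income tax: $7567.82 + $2538.00 = $10105.82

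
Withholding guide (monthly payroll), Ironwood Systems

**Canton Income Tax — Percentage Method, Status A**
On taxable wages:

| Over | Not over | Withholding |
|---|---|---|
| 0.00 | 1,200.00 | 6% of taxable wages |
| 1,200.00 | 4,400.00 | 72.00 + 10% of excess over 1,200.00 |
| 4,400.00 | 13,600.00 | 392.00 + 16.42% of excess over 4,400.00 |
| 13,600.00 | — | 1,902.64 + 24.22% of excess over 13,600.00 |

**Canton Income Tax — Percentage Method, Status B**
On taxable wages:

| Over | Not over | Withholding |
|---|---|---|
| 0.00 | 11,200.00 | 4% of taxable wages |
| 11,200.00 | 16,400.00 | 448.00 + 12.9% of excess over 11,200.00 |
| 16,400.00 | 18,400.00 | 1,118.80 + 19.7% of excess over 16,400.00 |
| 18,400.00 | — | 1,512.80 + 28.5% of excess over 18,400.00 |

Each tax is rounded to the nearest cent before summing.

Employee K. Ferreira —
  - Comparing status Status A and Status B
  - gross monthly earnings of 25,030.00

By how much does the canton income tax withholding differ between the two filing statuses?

1,268.64

Canton Income Tax (Status A): taxable = 25,030.00
  1,902.64 + 24.22% × (25,030.00 − 13,600.00) = 1,902.64 + 24.22% × 11,430.00 = 4,670.99
Canton Income Tax (Status B): taxable = 25,030.00
  1,512.80 + 28.5% × (25,030.00 − 18,400.00) = 1,512.80 + 28.5% × 6,630.00 = 3,402.35
Difference: |4,670.99 − 3,402.35| = 1,268.64 (higher under Status A)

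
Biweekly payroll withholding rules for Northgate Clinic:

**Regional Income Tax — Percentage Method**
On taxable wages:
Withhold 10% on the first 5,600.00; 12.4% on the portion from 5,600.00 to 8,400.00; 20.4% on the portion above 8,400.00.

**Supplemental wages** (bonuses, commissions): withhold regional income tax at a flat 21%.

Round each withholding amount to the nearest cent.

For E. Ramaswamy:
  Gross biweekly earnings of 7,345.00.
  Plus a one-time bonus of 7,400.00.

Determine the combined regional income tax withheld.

2,330.38

Regional Income Tax: taxable = 7,345.00
  560.00 + 12.4% × (7,345.00 − 5,600.00) = 560.00 + 12.4% × 1,745.00 = 776.38
Supplemental (21% flat on bonus): 21% × 7,400.00 = 1,554.00
Total regional income tax: 776.38 + 1,554.00 = 2,330.38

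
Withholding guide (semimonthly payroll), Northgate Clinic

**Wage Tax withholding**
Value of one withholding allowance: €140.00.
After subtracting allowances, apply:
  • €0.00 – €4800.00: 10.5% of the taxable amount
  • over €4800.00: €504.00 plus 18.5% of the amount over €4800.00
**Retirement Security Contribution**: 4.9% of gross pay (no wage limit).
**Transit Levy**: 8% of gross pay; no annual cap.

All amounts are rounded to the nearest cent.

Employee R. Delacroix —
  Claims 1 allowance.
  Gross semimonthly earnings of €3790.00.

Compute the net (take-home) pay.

€2917.84

Wage Tax: taxable = €3790.00 − 1×€140.00 = €3650.00
  10.5% × €3650.00 = €383.25
Retirement Security Contribution: 4.9% × €3790.00 = €185.71
Transit Levy: 8% × €3790.00 = €303.20
Total withheld: €383.25 + €185.71 + €303.20 = €872.16
Net pay: €3790.00 − €872.16 = €2917.84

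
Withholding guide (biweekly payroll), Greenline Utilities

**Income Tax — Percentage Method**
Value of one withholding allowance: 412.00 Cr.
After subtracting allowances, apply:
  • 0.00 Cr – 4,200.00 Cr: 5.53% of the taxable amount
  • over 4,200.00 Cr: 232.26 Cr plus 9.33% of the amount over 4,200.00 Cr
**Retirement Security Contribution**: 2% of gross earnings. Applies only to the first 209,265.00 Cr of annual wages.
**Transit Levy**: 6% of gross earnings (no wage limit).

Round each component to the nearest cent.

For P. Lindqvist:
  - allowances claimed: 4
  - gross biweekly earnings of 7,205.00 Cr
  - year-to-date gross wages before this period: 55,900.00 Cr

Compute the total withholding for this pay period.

Income Tax: taxable = 7,205.00 Cr − 4×412.00 Cr = 5,557.00 Cr
  232.26 Cr + 9.33% × (5,557.00 Cr − 4,200.00 Cr) = 232.26 Cr + 9.33% × 1,357.00 Cr = 358.87 Cr
Retirement Security Contribution: 2% × 7,205.00 Cr = 144.10 Cr
Transit Levy: 6% × 7,205.00 Cr = 432.30 Cr
Total: 358.87 Cr + 144.10 Cr + 432.30 Cr = 935.27 Cr

935.27 Cr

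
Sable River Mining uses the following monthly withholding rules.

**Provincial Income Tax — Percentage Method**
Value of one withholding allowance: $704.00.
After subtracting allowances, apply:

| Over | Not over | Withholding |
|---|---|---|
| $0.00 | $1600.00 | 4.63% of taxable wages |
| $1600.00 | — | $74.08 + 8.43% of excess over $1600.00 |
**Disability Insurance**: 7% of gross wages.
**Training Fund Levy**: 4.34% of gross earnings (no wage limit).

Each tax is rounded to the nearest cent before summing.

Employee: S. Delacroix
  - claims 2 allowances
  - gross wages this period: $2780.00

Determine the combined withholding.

$378.77

Provincial Income Tax: taxable = $2780.00 − 2×$704.00 = $1372.00
  4.63% × $1372.00 = $63.52
Disability Insurance: 7% × $2780.00 = $194.60
Training Fund Levy: 4.34% × $2780.00 = $120.65
Total: $63.52 + $194.60 + $120.65 = $378.77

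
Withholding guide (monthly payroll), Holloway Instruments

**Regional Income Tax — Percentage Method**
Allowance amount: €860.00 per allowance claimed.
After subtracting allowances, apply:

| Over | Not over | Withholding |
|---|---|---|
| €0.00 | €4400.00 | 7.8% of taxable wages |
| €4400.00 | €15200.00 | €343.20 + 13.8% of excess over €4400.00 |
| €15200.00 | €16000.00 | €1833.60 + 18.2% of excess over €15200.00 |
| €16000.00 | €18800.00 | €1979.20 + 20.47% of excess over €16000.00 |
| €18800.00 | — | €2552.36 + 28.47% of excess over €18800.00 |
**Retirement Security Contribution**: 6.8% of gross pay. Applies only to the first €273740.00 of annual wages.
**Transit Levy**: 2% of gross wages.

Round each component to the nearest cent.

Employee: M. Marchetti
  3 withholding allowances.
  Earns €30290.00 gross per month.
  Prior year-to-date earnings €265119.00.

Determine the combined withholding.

€6281.07

Regional Income Tax: taxable = €30290.00 − 3×€860.00 = €27710.00
  €2552.36 + 28.47% × (€27710.00 − €18800.00) = €2552.36 + 28.47% × €8910.00 = €5089.04
Retirement Security Contribution: cap €273740.00 − YTD €265119.00 = €8621.00 subject; 6.8% × €8621.00 = €586.23
Transit Levy: 2% × €30290.00 = €605.80
Total: €5089.04 + €586.23 + €605.80 = €6281.07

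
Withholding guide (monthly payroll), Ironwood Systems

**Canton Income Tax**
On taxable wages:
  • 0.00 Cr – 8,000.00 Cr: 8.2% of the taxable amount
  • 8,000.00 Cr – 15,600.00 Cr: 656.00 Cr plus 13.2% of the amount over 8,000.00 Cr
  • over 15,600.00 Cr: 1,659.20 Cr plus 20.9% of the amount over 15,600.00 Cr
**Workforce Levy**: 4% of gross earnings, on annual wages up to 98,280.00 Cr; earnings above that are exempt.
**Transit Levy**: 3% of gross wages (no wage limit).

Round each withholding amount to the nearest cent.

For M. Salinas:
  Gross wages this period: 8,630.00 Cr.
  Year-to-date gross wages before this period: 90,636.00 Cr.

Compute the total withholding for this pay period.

1,303.82 Cr

Canton Income Tax: taxable = 8,630.00 Cr
  656.00 Cr + 13.2% × (8,630.00 Cr − 8,000.00 Cr) = 656.00 Cr + 13.2% × 630.00 Cr = 739.16 Cr
Workforce Levy: cap 98,280.00 Cr − YTD 90,636.00 Cr = 7,644.00 Cr subject; 4% × 7,644.00 Cr = 305.76 Cr
Transit Levy: 3% × 8,630.00 Cr = 258.90 Cr
Total: 739.16 Cr + 305.76 Cr + 258.90 Cr = 1,303.82 Cr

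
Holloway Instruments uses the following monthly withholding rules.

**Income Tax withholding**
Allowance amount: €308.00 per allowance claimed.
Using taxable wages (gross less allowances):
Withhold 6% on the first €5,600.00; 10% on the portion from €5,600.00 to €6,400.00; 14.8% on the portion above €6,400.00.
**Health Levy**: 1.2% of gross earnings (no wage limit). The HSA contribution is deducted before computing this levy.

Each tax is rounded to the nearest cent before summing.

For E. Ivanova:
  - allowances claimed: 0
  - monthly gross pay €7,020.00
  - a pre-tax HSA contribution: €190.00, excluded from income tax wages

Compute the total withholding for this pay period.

Income Tax: taxable = €7,020.00 − €190.00 = €6,830.00
  €416.00 + 14.8% × (€6,830.00 − €6,400.00) = €416.00 + 14.8% × €430.00 = €479.64
Health Levy: 1.2% × €6,830.00 = €81.96
Total: €479.64 + €81.96 = €561.60

€561.60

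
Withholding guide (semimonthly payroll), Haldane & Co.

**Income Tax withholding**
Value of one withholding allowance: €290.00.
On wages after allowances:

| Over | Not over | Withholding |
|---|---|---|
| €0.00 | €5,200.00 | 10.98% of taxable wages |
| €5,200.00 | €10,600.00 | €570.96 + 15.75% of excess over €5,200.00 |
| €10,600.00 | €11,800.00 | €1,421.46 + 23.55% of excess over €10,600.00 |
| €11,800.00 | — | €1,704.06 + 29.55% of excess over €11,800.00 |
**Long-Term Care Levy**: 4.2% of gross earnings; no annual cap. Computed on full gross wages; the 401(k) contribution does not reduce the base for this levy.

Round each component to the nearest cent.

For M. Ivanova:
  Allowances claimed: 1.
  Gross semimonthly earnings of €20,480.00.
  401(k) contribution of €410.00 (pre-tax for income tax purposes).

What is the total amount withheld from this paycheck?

€4,922.31

Income Tax: taxable = €20,480.00 − €410.00 − 1×€290.00 = €19,780.00
  €1,704.06 + 29.55% × (€19,780.00 − €11,800.00) = €1,704.06 + 29.55% × €7,980.00 = €4,062.15
Long-Term Care Levy: 4.2% × €20,480.00 = €860.16
Total: €4,062.15 + €860.16 = €4,922.31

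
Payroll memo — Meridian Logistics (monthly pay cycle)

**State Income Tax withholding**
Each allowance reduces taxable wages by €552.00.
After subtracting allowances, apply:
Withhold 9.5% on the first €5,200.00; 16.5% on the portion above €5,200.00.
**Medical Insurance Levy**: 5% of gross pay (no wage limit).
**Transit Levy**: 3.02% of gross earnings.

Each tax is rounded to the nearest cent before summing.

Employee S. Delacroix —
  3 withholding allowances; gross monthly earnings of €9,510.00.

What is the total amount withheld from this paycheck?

State Income Tax: taxable = €9,510.00 − 3×€552.00 = €7,854.00
  €494.00 + 16.5% × (€7,854.00 − €5,200.00) = €494.00 + 16.5% × €2,654.00 = €931.91
Medical Insurance Levy: 5% × €9,510.00 = €475.50
Transit Levy: 3.02% × €9,510.00 = €287.20
Total: €931.91 + €475.50 + €287.20 = €1,694.61

€1,694.61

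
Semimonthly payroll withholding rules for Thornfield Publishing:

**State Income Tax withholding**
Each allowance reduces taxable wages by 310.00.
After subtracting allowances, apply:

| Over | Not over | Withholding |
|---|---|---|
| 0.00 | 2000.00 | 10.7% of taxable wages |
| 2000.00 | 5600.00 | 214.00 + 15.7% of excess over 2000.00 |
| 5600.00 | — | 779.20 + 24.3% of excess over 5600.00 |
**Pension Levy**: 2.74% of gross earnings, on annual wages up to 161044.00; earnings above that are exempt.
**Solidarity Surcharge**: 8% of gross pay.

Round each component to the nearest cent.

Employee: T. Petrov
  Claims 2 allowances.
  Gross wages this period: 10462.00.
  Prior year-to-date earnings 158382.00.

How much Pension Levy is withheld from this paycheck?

Pension Levy: cap 161044.00 − YTD 158382.00 = 2662.00 subject; 2.74% × 2662.00 = 72.94

72.94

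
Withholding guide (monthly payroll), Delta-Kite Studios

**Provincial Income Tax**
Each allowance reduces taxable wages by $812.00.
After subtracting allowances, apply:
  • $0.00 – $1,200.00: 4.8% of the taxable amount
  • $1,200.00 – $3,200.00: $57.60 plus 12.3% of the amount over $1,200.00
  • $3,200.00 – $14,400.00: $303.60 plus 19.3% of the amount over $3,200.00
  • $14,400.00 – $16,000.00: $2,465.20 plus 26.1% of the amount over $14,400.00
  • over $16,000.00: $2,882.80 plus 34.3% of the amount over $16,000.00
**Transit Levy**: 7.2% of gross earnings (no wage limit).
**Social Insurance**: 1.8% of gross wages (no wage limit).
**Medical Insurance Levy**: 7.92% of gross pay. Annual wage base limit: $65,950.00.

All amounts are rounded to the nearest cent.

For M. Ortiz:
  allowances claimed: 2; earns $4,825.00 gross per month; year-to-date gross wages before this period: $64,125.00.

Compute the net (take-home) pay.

Provincial Income Tax: taxable = $4,825.00 − 2×$812.00 = $3,201.00
  $303.60 + 19.3% × ($3,201.00 − $3,200.00) = $303.60 + 19.3% × $1.00 = $303.79
Transit Levy: 7.2% × $4,825.00 = $347.40
Social Insurance: 1.8% × $4,825.00 = $86.85
Medical Insurance Levy: cap $65,950.00 − YTD $64,125.00 = $1,825.00 subject; 7.92% × $1,825.00 = $144.54
Total withheld: $303.79 + $347.40 + $86.85 + $144.54 = $882.58
Net pay: $4,825.00 − $882.58 = $3,942.42

$3,942.42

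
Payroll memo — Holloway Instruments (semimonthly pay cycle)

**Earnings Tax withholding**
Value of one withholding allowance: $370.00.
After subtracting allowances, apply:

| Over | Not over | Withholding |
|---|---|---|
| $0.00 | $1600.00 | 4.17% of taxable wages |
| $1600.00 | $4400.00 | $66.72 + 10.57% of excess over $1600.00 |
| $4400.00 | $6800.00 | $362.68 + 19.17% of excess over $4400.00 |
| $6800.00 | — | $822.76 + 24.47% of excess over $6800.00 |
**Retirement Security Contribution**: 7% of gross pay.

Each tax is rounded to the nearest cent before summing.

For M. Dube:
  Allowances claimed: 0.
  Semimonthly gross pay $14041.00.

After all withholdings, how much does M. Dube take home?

$10463.50

Earnings Tax: taxable = $14041.00
  $822.76 + 24.47% × ($14041.00 − $6800.00) = $822.76 + 24.47% × $7241.00 = $2594.63
Retirement Security Contribution: 7% × $14041.00 = $982.87
Total withheld: $2594.63 + $982.87 = $3577.50
Net pay: $14041.00 − $3577.50 = $10463.50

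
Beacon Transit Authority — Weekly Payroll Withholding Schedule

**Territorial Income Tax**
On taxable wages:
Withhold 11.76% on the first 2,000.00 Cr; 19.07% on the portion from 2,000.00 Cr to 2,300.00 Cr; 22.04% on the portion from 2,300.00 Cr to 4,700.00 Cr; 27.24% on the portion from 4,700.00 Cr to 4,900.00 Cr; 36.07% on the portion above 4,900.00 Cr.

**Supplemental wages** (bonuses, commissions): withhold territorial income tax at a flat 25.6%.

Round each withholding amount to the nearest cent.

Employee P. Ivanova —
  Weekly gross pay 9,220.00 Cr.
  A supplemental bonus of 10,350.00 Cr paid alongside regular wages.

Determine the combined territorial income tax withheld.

5,083.67 Cr

Territorial Income Tax: taxable = 9,220.00 Cr
  875.85 Cr + 36.07% × (9,220.00 Cr − 4,900.00 Cr) = 875.85 Cr + 36.07% × 4,320.00 Cr = 2,434.07 Cr
Supplemental (25.6% flat on bonus): 25.6% × 10,350.00 Cr = 2,649.60 Cr
Total territorial income tax: 2,434.07 Cr + 2,649.60 Cr = 5,083.67 Cr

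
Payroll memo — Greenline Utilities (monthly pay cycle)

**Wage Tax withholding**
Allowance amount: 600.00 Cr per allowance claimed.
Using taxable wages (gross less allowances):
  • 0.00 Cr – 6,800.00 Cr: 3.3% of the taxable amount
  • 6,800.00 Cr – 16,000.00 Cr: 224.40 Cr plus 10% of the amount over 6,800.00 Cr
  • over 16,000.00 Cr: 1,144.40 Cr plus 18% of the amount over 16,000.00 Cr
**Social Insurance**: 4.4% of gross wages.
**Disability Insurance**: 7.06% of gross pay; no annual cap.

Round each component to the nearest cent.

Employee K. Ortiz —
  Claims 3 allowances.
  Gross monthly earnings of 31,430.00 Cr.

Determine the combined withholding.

Wage Tax: taxable = 31,430.00 Cr − 3×600.00 Cr = 29,630.00 Cr
  1,144.40 Cr + 18% × (29,630.00 Cr − 16,000.00 Cr) = 1,144.40 Cr + 18% × 13,630.00 Cr = 3,597.80 Cr
Social Insurance: 4.4% × 31,430.00 Cr = 1,382.92 Cr
Disability Insurance: 7.06% × 31,430.00 Cr = 2,218.96 Cr
Total: 3,597.80 Cr + 1,382.92 Cr + 2,218.96 Cr = 7,199.68 Cr

7,199.68 Cr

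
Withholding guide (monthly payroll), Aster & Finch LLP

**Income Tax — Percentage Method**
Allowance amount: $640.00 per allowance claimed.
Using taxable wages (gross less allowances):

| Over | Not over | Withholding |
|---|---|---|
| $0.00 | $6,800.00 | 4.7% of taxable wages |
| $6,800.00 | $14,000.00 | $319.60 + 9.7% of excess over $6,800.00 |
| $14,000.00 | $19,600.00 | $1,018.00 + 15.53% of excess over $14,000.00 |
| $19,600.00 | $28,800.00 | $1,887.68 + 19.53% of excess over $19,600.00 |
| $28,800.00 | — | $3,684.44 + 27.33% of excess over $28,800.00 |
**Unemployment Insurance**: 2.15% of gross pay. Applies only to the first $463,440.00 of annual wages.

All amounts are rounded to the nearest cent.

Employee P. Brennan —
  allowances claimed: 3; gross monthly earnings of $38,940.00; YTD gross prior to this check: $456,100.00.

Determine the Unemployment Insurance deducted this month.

Unemployment Insurance: cap $463,440.00 − YTD $456,100.00 = $7,340.00 subject; 2.15% × $7,340.00 = $157.81

$157.81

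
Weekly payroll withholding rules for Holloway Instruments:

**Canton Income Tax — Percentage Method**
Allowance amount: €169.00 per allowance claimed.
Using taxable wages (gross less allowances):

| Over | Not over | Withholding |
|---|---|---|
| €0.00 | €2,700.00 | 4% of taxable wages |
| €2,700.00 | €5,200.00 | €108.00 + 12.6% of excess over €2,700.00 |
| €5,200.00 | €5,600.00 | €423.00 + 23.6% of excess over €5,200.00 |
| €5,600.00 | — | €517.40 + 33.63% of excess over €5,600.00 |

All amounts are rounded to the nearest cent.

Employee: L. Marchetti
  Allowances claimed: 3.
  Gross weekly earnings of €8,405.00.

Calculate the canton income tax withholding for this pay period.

Canton Income Tax: taxable = €8,405.00 − 3×€169.00 = €7,898.00
  €517.40 + 33.63% × (€7,898.00 − €5,600.00) = €517.40 + 33.63% × €2,298.00 = €1,290.22

€1,290.22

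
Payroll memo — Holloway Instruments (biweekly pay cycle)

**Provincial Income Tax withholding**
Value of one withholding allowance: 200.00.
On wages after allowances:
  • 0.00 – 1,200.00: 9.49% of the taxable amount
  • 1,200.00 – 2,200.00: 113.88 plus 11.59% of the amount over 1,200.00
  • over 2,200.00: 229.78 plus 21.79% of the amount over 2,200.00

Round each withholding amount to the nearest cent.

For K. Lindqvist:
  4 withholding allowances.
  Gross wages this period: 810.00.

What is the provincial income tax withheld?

0.95

Provincial Income Tax: taxable = 810.00 − 4×200.00 = 10.00
  9.49% × 10.00 = 0.95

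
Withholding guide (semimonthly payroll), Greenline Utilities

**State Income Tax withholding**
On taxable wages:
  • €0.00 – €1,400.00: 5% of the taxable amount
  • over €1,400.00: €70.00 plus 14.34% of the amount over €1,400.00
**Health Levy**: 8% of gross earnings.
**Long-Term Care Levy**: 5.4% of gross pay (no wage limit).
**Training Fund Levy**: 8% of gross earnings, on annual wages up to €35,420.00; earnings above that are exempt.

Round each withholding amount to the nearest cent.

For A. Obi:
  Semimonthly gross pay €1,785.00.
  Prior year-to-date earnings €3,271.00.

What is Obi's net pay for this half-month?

State Income Tax: taxable = €1,785.00
  €70.00 + 14.34% × (€1,785.00 − €1,400.00) = €70.00 + 14.34% × €385.00 = €125.21
Health Levy: 8% × €1,785.00 = €142.80
Long-Term Care Levy: 5.4% × €1,785.00 = €96.39
Training Fund Levy: 8% × €1,785.00 = €142.80
Total withheld: €125.21 + €142.80 + €96.39 + €142.80 = €507.20
Net pay: €1,785.00 − €507.20 = €1,277.80

€1,277.80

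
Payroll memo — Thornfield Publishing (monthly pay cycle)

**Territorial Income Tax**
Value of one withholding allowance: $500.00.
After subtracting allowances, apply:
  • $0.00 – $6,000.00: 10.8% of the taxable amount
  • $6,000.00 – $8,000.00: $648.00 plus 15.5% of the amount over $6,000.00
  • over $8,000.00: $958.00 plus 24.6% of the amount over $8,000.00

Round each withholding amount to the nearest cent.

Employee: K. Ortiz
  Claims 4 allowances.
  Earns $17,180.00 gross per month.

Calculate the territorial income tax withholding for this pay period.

Territorial Income Tax: taxable = $17,180.00 − 4×$500.00 = $15,180.00
  $958.00 + 24.6% × ($15,180.00 − $8,000.00) = $958.00 + 24.6% × $7,180.00 = $2,724.28

$2,724.28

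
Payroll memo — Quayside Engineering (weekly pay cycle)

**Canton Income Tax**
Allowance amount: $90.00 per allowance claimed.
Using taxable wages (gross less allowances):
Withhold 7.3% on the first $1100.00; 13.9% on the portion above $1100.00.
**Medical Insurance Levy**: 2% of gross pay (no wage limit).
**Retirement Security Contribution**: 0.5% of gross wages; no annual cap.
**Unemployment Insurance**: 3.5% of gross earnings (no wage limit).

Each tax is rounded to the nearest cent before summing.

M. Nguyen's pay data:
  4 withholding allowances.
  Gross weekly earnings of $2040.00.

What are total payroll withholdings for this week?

Canton Income Tax: taxable = $2040.00 − 4×$90.00 = $1680.00
  $80.30 + 13.9% × ($1680.00 − $1100.00) = $80.30 + 13.9% × $580.00 = $160.92
Medical Insurance Levy: 2% × $2040.00 = $40.80
Retirement Security Contribution: 0.5% × $2040.00 = $10.20
Unemployment Insurance: 3.5% × $2040.00 = $71.40
Total: $160.92 + $40.80 + $10.20 + $71.40 = $283.32

$283.32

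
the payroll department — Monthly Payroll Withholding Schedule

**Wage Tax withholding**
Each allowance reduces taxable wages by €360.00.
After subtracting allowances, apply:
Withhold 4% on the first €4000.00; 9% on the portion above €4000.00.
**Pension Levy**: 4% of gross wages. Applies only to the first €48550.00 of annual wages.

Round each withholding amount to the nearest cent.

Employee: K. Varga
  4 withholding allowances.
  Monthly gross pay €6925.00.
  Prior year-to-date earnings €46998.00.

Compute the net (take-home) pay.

Wage Tax: taxable = €6925.00 − 4×€360.00 = €5485.00
  €160.00 + 9% × (€5485.00 − €4000.00) = €160.00 + 9% × €1485.00 = €293.65
Pension Levy: cap €48550.00 − YTD €46998.00 = €1552.00 subject; 4% × €1552.00 = €62.08
Total withheld: €293.65 + €62.08 = €355.73
Net pay: €6925.00 − €355.73 = €6569.27

€6569.27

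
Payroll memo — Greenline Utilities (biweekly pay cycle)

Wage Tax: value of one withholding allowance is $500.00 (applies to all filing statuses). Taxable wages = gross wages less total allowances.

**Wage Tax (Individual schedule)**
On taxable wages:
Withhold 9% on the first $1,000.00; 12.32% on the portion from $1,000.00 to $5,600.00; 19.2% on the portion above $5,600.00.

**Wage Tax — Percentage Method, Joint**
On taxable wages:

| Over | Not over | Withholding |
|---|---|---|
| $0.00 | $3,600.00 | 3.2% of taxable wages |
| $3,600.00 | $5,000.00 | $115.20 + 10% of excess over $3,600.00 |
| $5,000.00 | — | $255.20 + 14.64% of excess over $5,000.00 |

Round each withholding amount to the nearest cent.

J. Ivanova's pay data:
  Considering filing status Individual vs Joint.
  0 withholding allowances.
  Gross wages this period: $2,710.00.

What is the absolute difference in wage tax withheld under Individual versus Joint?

Wage Tax (Individual): taxable = $2,710.00
  $90.00 + 12.32% × ($2,710.00 − $1,000.00) = $90.00 + 12.32% × $1,710.00 = $300.67
Wage Tax (Joint): taxable = $2,710.00
  3.2% × $2,710.00 = $86.72
Difference: |$300.67 − $86.72| = $213.95 (higher under Individual)

$213.95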